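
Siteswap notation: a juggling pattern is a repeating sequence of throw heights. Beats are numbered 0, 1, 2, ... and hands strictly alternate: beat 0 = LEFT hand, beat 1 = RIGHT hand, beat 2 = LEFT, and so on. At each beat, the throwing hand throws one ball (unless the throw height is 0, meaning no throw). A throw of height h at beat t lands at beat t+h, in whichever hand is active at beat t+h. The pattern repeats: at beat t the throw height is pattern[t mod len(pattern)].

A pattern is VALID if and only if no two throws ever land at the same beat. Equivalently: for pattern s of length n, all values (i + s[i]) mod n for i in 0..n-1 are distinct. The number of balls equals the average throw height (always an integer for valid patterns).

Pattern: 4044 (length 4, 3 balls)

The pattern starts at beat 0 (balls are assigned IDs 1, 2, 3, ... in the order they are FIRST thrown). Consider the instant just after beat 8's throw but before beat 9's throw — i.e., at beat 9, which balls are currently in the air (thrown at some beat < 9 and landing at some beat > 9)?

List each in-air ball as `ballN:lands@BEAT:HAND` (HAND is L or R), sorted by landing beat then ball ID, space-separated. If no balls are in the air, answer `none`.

Beat 0 (L): throw ball1 h=4 -> lands@4:L; in-air after throw: [b1@4:L]
Beat 2 (L): throw ball2 h=4 -> lands@6:L; in-air after throw: [b1@4:L b2@6:L]
Beat 3 (R): throw ball3 h=4 -> lands@7:R; in-air after throw: [b1@4:L b2@6:L b3@7:R]
Beat 4 (L): throw ball1 h=4 -> lands@8:L; in-air after throw: [b2@6:L b3@7:R b1@8:L]
Beat 6 (L): throw ball2 h=4 -> lands@10:L; in-air after throw: [b3@7:R b1@8:L b2@10:L]
Beat 7 (R): throw ball3 h=4 -> lands@11:R; in-air after throw: [b1@8:L b2@10:L b3@11:R]
Beat 8 (L): throw ball1 h=4 -> lands@12:L; in-air after throw: [b2@10:L b3@11:R b1@12:L]

Answer: ball2:lands@10:L ball3:lands@11:R ball1:lands@12:L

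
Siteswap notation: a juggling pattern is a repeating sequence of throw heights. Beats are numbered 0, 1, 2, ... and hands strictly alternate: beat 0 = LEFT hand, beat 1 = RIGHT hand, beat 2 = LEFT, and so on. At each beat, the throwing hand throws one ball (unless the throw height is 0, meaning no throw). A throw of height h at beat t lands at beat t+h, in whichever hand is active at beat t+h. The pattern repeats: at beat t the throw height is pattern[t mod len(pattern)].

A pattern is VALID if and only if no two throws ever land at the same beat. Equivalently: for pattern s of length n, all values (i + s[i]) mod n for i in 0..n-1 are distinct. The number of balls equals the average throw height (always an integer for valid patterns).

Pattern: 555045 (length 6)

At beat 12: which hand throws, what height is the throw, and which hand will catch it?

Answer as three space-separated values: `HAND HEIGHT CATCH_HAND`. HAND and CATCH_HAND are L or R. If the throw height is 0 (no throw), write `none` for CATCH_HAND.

Beat 12: 12 mod 2 = 0, so hand = L
Throw height = pattern[12 mod 6] = pattern[0] = 5
Lands at beat 12+5=17, 17 mod 2 = 1, so catch hand = R

Answer: L 5 R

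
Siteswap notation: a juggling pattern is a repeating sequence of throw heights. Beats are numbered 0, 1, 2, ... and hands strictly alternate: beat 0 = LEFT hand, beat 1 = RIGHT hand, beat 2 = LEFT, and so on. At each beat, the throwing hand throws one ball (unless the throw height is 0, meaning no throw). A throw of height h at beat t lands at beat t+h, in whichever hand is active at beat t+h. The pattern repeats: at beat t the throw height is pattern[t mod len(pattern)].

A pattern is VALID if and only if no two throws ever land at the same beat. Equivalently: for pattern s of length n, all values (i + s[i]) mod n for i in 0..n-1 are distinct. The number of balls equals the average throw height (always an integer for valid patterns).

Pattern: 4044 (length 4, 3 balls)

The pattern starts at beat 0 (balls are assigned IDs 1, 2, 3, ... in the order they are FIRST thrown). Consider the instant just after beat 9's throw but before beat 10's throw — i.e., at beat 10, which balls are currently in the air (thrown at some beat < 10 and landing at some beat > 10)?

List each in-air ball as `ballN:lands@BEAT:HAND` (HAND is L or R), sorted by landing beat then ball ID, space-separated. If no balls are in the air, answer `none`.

Answer: ball3:lands@11:R ball1:lands@12:L

Derivation:
Beat 0 (L): throw ball1 h=4 -> lands@4:L; in-air after throw: [b1@4:L]
Beat 2 (L): throw ball2 h=4 -> lands@6:L; in-air after throw: [b1@4:L b2@6:L]
Beat 3 (R): throw ball3 h=4 -> lands@7:R; in-air after throw: [b1@4:L b2@6:L b3@7:R]
Beat 4 (L): throw ball1 h=4 -> lands@8:L; in-air after throw: [b2@6:L b3@7:R b1@8:L]
Beat 6 (L): throw ball2 h=4 -> lands@10:L; in-air after throw: [b3@7:R b1@8:L b2@10:L]
Beat 7 (R): throw ball3 h=4 -> lands@11:R; in-air after throw: [b1@8:L b2@10:L b3@11:R]
Beat 8 (L): throw ball1 h=4 -> lands@12:L; in-air after throw: [b2@10:L b3@11:R b1@12:L]
Beat 10 (L): throw ball2 h=4 -> lands@14:L; in-air after throw: [b3@11:R b1@12:L b2@14:L]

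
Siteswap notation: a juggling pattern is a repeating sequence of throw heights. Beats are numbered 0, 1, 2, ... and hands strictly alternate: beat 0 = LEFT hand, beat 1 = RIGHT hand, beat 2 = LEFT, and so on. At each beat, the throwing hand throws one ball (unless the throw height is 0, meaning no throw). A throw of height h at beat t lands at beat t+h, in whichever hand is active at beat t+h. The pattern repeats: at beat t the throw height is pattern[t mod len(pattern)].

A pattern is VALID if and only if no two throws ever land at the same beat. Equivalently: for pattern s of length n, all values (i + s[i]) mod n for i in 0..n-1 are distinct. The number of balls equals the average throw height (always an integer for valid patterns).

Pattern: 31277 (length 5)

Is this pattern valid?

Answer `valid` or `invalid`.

Answer: valid

Derivation:
i=0: (i + s[i]) mod n = (0 + 3) mod 5 = 3
i=1: (i + s[i]) mod n = (1 + 1) mod 5 = 2
i=2: (i + s[i]) mod n = (2 + 2) mod 5 = 4
i=3: (i + s[i]) mod n = (3 + 7) mod 5 = 0
i=4: (i + s[i]) mod n = (4 + 7) mod 5 = 1
Residues: [3, 2, 4, 0, 1], distinct: True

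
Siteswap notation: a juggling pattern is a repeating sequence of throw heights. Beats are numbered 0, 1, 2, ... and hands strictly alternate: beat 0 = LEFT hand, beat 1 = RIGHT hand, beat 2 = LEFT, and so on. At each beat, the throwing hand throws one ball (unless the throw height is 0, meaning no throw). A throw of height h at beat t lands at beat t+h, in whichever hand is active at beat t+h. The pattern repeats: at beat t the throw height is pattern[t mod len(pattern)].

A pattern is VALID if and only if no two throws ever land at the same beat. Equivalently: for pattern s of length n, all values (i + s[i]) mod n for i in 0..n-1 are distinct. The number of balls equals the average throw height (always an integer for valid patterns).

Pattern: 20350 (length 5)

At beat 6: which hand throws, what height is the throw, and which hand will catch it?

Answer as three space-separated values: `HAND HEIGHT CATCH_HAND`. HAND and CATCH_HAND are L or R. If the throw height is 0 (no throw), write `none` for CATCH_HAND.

Beat 6: 6 mod 2 = 0, so hand = L
Throw height = pattern[6 mod 5] = pattern[1] = 0

Answer: L 0 none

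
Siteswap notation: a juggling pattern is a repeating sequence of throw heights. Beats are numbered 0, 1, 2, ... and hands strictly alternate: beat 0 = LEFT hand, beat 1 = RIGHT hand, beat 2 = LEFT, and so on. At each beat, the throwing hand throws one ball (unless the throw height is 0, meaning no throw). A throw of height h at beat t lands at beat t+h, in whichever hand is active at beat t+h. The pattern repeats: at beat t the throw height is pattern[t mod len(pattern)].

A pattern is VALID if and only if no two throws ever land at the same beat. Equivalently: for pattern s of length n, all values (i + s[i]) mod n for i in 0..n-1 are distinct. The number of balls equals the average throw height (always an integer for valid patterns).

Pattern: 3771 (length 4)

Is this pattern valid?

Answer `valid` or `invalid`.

i=0: (i + s[i]) mod n = (0 + 3) mod 4 = 3
i=1: (i + s[i]) mod n = (1 + 7) mod 4 = 0
i=2: (i + s[i]) mod n = (2 + 7) mod 4 = 1
i=3: (i + s[i]) mod n = (3 + 1) mod 4 = 0
Residues: [3, 0, 1, 0], distinct: False

Answer: invalid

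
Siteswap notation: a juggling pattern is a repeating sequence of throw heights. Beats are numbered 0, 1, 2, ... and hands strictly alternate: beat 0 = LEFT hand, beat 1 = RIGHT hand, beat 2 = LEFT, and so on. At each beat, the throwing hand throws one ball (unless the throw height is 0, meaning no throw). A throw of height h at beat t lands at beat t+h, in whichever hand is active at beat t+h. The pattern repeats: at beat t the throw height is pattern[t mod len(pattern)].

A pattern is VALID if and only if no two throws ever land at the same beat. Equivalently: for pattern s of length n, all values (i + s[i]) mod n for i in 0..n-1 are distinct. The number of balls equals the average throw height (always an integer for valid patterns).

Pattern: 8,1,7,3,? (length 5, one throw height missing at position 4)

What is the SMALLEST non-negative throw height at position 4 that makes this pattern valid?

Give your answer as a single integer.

Answer: 1

Derivation:
i=0: (0 + 8) mod 5 = 3
i=1: (1 + 1) mod 5 = 2
i=2: (2 + 7) mod 5 = 4
i=3: (3 + 3) mod 5 = 1
i=4: s[i]=? (unknown)
Known residues: [1, 2, 3, 4]; need a permutation of 0..4, so missing residue r = 0
Need (4 + s) mod 5 = 0; smallest s = (0 - 4) mod 5 = 1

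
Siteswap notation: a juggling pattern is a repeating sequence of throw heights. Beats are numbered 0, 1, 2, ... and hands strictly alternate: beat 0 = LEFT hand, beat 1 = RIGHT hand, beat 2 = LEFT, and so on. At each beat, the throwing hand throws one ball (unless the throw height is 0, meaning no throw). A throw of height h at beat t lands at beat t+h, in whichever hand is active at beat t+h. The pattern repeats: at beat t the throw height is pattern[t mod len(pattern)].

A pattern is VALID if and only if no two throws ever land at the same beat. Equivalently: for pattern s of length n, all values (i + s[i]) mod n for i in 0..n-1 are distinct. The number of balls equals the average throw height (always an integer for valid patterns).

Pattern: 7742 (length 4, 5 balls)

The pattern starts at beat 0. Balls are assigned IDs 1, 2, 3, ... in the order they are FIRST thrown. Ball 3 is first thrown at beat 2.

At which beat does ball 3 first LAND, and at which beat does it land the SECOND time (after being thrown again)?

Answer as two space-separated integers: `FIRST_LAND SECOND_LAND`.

Answer: 6 10

Derivation:
Beat 0 (L): throw ball1 h=7 -> lands@7:R; in-air after throw: [b1@7:R]
Beat 1 (R): throw ball2 h=7 -> lands@8:L; in-air after throw: [b1@7:R b2@8:L]
Beat 2 (L): throw ball3 h=4 -> lands@6:L; in-air after throw: [b3@6:L b1@7:R b2@8:L]
Beat 3 (R): throw ball4 h=2 -> lands@5:R; in-air after throw: [b4@5:R b3@6:L b1@7:R b2@8:L]
Beat 4 (L): throw ball5 h=7 -> lands@11:R; in-air after throw: [b4@5:R b3@6:L b1@7:R b2@8:L b5@11:R]
Beat 5 (R): throw ball4 h=7 -> lands@12:L; in-air after throw: [b3@6:L b1@7:R b2@8:L b5@11:R b4@12:L]
Beat 6 (L): throw ball3 h=4 -> lands@10:L; in-air after throw: [b1@7:R b2@8:L b3@10:L b5@11:R b4@12:L]
Beat 7 (R): throw ball1 h=2 -> lands@9:R; in-air after throw: [b2@8:L b1@9:R b3@10:L b5@11:R b4@12:L]
Beat 8 (L): throw ball2 h=7 -> lands@15:R; in-air after throw: [b1@9:R b3@10:L b5@11:R b4@12:L b2@15:R]
Beat 9 (R): throw ball1 h=7 -> lands@16:L; in-air after throw: [b3@10:L b5@11:R b4@12:L b2@15:R b1@16:L]
Beat 10 (L): throw ball3 h=4 -> lands@14:L; in-air after throw: [b5@11:R b4@12:L b3@14:L b2@15:R b1@16:L]
Ball 3: thrown@2 h=4 -> first land @6; rethrown@6 h=4 -> second land @10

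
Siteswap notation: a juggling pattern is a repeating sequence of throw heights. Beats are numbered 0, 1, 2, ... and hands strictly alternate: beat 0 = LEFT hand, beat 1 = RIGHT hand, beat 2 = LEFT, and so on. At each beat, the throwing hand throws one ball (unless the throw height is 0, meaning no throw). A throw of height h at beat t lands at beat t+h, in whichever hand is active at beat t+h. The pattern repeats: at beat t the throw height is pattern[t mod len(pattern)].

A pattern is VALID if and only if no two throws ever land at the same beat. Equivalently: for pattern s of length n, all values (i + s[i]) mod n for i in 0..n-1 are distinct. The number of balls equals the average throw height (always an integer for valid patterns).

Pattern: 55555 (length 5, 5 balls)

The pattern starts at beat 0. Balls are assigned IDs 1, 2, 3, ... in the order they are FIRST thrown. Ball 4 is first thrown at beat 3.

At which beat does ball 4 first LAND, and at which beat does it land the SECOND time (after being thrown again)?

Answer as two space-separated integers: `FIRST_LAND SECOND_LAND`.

Beat 0 (L): throw ball1 h=5 -> lands@5:R; in-air after throw: [b1@5:R]
Beat 1 (R): throw ball2 h=5 -> lands@6:L; in-air after throw: [b1@5:R b2@6:L]
Beat 2 (L): throw ball3 h=5 -> lands@7:R; in-air after throw: [b1@5:R b2@6:L b3@7:R]
Beat 3 (R): throw ball4 h=5 -> lands@8:L; in-air after throw: [b1@5:R b2@6:L b3@7:R b4@8:L]
Beat 4 (L): throw ball5 h=5 -> lands@9:R; in-air after throw: [b1@5:R b2@6:L b3@7:R b4@8:L b5@9:R]
Beat 5 (R): throw ball1 h=5 -> lands@10:L; in-air after throw: [b2@6:L b3@7:R b4@8:L b5@9:R b1@10:L]
Beat 6 (L): throw ball2 h=5 -> lands@11:R; in-air after throw: [b3@7:R b4@8:L b5@9:R b1@10:L b2@11:R]
Beat 7 (R): throw ball3 h=5 -> lands@12:L; in-air after throw: [b4@8:L b5@9:R b1@10:L b2@11:R b3@12:L]
Beat 8 (L): throw ball4 h=5 -> lands@13:R; in-air after throw: [b5@9:R b1@10:L b2@11:R b3@12:L b4@13:R]
Beat 9 (R): throw ball5 h=5 -> lands@14:L; in-air after throw: [b1@10:L b2@11:R b3@12:L b4@13:R b5@14:L]
Beat 10 (L): throw ball1 h=5 -> lands@15:R; in-air after throw: [b2@11:R b3@12:L b4@13:R b5@14:L b1@15:R]
Beat 11 (R): throw ball2 h=5 -> lands@16:L; in-air after throw: [b3@12:L b4@13:R b5@14:L b1@15:R b2@16:L]
Beat 12 (L): throw ball3 h=5 -> lands@17:R; in-air after throw: [b4@13:R b5@14:L b1@15:R b2@16:L b3@17:R]
Beat 13 (R): throw ball4 h=5 -> lands@18:L; in-air after throw: [b5@14:L b1@15:R b2@16:L b3@17:R b4@18:L]
Ball 4: thrown@3 h=5 -> first land @8; rethrown@8 h=5 -> second land @13

Answer: 8 13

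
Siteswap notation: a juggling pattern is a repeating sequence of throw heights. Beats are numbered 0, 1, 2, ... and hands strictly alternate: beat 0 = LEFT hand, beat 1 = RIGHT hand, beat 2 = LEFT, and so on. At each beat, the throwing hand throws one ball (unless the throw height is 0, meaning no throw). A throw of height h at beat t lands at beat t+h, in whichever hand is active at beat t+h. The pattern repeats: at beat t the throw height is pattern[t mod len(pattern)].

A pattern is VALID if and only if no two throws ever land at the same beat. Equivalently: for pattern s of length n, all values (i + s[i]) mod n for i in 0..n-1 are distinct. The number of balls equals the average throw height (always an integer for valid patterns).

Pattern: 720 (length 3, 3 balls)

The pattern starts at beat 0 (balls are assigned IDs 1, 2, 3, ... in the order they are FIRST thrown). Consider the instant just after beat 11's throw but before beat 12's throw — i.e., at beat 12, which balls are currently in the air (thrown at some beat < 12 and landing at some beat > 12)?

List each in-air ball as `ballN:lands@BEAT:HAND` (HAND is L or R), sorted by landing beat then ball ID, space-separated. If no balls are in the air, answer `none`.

Answer: ball3:lands@13:R ball1:lands@16:L

Derivation:
Beat 0 (L): throw ball1 h=7 -> lands@7:R; in-air after throw: [b1@7:R]
Beat 1 (R): throw ball2 h=2 -> lands@3:R; in-air after throw: [b2@3:R b1@7:R]
Beat 3 (R): throw ball2 h=7 -> lands@10:L; in-air after throw: [b1@7:R b2@10:L]
Beat 4 (L): throw ball3 h=2 -> lands@6:L; in-air after throw: [b3@6:L b1@7:R b2@10:L]
Beat 6 (L): throw ball3 h=7 -> lands@13:R; in-air after throw: [b1@7:R b2@10:L b3@13:R]
Beat 7 (R): throw ball1 h=2 -> lands@9:R; in-air after throw: [b1@9:R b2@10:L b3@13:R]
Beat 9 (R): throw ball1 h=7 -> lands@16:L; in-air after throw: [b2@10:L b3@13:R b1@16:L]
Beat 10 (L): throw ball2 h=2 -> lands@12:L; in-air after throw: [b2@12:L b3@13:R b1@16:L]
Beat 12 (L): throw ball2 h=7 -> lands@19:R; in-air after throw: [b3@13:R b1@16:L b2@19:R]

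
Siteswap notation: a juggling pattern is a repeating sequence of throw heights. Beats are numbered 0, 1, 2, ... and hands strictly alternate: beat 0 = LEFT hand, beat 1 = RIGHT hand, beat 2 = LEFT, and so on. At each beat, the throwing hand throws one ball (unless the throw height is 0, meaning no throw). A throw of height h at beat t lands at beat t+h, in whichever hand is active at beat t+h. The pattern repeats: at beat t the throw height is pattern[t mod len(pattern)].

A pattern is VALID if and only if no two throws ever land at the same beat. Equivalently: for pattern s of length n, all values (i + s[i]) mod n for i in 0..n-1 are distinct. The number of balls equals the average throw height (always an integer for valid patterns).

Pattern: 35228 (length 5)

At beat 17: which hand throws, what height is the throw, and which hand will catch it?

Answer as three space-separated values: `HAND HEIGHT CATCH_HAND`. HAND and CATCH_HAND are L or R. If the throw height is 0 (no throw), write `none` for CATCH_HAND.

Beat 17: 17 mod 2 = 1, so hand = R
Throw height = pattern[17 mod 5] = pattern[2] = 2
Lands at beat 17+2=19, 19 mod 2 = 1, so catch hand = R

Answer: R 2 R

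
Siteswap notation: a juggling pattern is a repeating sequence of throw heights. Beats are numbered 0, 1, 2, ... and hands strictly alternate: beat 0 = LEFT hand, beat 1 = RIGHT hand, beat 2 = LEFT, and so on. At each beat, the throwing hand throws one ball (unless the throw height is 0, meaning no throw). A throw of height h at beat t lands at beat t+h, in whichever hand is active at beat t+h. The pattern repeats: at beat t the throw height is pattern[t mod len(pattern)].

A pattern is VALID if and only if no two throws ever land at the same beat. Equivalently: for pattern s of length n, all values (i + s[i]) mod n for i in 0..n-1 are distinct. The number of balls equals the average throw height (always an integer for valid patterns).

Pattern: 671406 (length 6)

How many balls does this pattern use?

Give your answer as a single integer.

Answer: 4

Derivation:
Pattern = [6, 7, 1, 4, 0, 6], length n = 6
  position 0: throw height = 6, running sum = 6
  position 1: throw height = 7, running sum = 13
  position 2: throw height = 1, running sum = 14
  position 3: throw height = 4, running sum = 18
  position 4: throw height = 0, running sum = 18
  position 5: throw height = 6, running sum = 24
Total sum = 24; balls = sum / n = 24 / 6 = 4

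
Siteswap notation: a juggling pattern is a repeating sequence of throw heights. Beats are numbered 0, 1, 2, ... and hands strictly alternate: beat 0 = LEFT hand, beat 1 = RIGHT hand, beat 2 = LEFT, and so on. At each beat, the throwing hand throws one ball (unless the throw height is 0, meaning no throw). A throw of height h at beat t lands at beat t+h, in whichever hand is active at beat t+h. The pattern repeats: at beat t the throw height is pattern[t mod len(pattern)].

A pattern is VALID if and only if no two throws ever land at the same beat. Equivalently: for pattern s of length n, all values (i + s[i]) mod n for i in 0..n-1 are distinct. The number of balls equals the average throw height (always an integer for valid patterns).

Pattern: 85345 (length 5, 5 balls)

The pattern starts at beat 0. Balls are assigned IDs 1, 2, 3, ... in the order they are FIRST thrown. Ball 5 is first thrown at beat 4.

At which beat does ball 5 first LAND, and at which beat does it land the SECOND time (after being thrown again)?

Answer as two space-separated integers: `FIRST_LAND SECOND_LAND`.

Beat 0 (L): throw ball1 h=8 -> lands@8:L; in-air after throw: [b1@8:L]
Beat 1 (R): throw ball2 h=5 -> lands@6:L; in-air after throw: [b2@6:L b1@8:L]
Beat 2 (L): throw ball3 h=3 -> lands@5:R; in-air after throw: [b3@5:R b2@6:L b1@8:L]
Beat 3 (R): throw ball4 h=4 -> lands@7:R; in-air after throw: [b3@5:R b2@6:L b4@7:R b1@8:L]
Beat 4 (L): throw ball5 h=5 -> lands@9:R; in-air after throw: [b3@5:R b2@6:L b4@7:R b1@8:L b5@9:R]
Beat 5 (R): throw ball3 h=8 -> lands@13:R; in-air after throw: [b2@6:L b4@7:R b1@8:L b5@9:R b3@13:R]
Beat 6 (L): throw ball2 h=5 -> lands@11:R; in-air after throw: [b4@7:R b1@8:L b5@9:R b2@11:R b3@13:R]
Beat 7 (R): throw ball4 h=3 -> lands@10:L; in-air after throw: [b1@8:L b5@9:R b4@10:L b2@11:R b3@13:R]
Beat 8 (L): throw ball1 h=4 -> lands@12:L; in-air after throw: [b5@9:R b4@10:L b2@11:R b1@12:L b3@13:R]
Beat 9 (R): throw ball5 h=5 -> lands@14:L; in-air after throw: [b4@10:L b2@11:R b1@12:L b3@13:R b5@14:L]
Beat 10 (L): throw ball4 h=8 -> lands@18:L; in-air after throw: [b2@11:R b1@12:L b3@13:R b5@14:L b4@18:L]
Beat 11 (R): throw ball2 h=5 -> lands@16:L; in-air after throw: [b1@12:L b3@13:R b5@14:L b2@16:L b4@18:L]
Beat 12 (L): throw ball1 h=3 -> lands@15:R; in-air after throw: [b3@13:R b5@14:L b1@15:R b2@16:L b4@18:L]
Beat 13 (R): throw ball3 h=4 -> lands@17:R; in-air after throw: [b5@14:L b1@15:R b2@16:L b3@17:R b4@18:L]
Beat 14 (L): throw ball5 h=5 -> lands@19:R; in-air after throw: [b1@15:R b2@16:L b3@17:R b4@18:L b5@19:R]
Ball 5: thrown@4 h=5 -> first land @9; rethrown@9 h=5 -> second land @14

Answer: 9 14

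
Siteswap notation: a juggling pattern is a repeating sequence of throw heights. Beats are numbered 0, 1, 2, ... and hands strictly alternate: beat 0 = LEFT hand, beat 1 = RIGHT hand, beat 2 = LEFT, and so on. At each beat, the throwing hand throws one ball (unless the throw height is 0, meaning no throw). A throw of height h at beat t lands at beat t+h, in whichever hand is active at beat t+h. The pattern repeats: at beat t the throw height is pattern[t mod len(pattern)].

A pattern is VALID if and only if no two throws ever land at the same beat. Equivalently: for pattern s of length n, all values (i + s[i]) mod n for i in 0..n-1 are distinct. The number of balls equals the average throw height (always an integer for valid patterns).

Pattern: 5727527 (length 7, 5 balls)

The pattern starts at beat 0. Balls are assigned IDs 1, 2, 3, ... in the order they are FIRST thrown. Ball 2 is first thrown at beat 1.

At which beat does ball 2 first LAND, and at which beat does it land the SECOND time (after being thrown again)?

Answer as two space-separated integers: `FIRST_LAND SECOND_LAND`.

Answer: 8 15

Derivation:
Beat 0 (L): throw ball1 h=5 -> lands@5:R; in-air after throw: [b1@5:R]
Beat 1 (R): throw ball2 h=7 -> lands@8:L; in-air after throw: [b1@5:R b2@8:L]
Beat 2 (L): throw ball3 h=2 -> lands@4:L; in-air after throw: [b3@4:L b1@5:R b2@8:L]
Beat 3 (R): throw ball4 h=7 -> lands@10:L; in-air after throw: [b3@4:L b1@5:R b2@8:L b4@10:L]
Beat 4 (L): throw ball3 h=5 -> lands@9:R; in-air after throw: [b1@5:R b2@8:L b3@9:R b4@10:L]
Beat 5 (R): throw ball1 h=2 -> lands@7:R; in-air after throw: [b1@7:R b2@8:L b3@9:R b4@10:L]
Beat 6 (L): throw ball5 h=7 -> lands@13:R; in-air after throw: [b1@7:R b2@8:L b3@9:R b4@10:L b5@13:R]
Beat 7 (R): throw ball1 h=5 -> lands@12:L; in-air after throw: [b2@8:L b3@9:R b4@10:L b1@12:L b5@13:R]
Beat 8 (L): throw ball2 h=7 -> lands@15:R; in-air after throw: [b3@9:R b4@10:L b1@12:L b5@13:R b2@15:R]
Beat 9 (R): throw ball3 h=2 -> lands@11:R; in-air after throw: [b4@10:L b3@11:R b1@12:L b5@13:R b2@15:R]
Beat 10 (L): throw ball4 h=7 -> lands@17:R; in-air after throw: [b3@11:R b1@12:L b5@13:R b2@15:R b4@17:R]
Beat 11 (R): throw ball3 h=5 -> lands@16:L; in-air after throw: [b1@12:L b5@13:R b2@15:R b3@16:L b4@17:R]
Beat 12 (L): throw ball1 h=2 -> lands@14:L; in-air after throw: [b5@13:R b1@14:L b2@15:R b3@16:L b4@17:R]
Beat 13 (R): throw ball5 h=7 -> lands@20:L; in-air after throw: [b1@14:L b2@15:R b3@16:L b4@17:R b5@20:L]
Beat 14 (L): throw ball1 h=5 -> lands@19:R; in-air after throw: [b2@15:R b3@16:L b4@17:R b1@19:R b5@20:L]
Beat 15 (R): throw ball2 h=7 -> lands@22:L; in-air after throw: [b3@16:L b4@17:R b1@19:R b5@20:L b2@22:L]
Ball 2: thrown@1 h=7 -> first land @8; rethrown@8 h=7 -> second land @15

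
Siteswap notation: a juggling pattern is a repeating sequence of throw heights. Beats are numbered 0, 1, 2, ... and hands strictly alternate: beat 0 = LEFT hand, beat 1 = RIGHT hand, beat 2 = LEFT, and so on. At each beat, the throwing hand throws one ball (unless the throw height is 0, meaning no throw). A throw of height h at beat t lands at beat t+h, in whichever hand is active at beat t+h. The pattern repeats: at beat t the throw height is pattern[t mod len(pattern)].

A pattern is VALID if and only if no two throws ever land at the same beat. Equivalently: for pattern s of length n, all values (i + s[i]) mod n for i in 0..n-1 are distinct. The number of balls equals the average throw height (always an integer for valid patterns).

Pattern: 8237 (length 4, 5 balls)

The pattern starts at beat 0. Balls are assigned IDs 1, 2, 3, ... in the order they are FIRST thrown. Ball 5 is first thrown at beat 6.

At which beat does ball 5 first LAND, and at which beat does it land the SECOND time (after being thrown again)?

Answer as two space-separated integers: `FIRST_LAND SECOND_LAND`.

Beat 0 (L): throw ball1 h=8 -> lands@8:L; in-air after throw: [b1@8:L]
Beat 1 (R): throw ball2 h=2 -> lands@3:R; in-air after throw: [b2@3:R b1@8:L]
Beat 2 (L): throw ball3 h=3 -> lands@5:R; in-air after throw: [b2@3:R b3@5:R b1@8:L]
Beat 3 (R): throw ball2 h=7 -> lands@10:L; in-air after throw: [b3@5:R b1@8:L b2@10:L]
Beat 4 (L): throw ball4 h=8 -> lands@12:L; in-air after throw: [b3@5:R b1@8:L b2@10:L b4@12:L]
Beat 5 (R): throw ball3 h=2 -> lands@7:R; in-air after throw: [b3@7:R b1@8:L b2@10:L b4@12:L]
Beat 6 (L): throw ball5 h=3 -> lands@9:R; in-air after throw: [b3@7:R b1@8:L b5@9:R b2@10:L b4@12:L]
Beat 7 (R): throw ball3 h=7 -> lands@14:L; in-air after throw: [b1@8:L b5@9:R b2@10:L b4@12:L b3@14:L]
Beat 8 (L): throw ball1 h=8 -> lands@16:L; in-air after throw: [b5@9:R b2@10:L b4@12:L b3@14:L b1@16:L]
Beat 9 (R): throw ball5 h=2 -> lands@11:R; in-air after throw: [b2@10:L b5@11:R b4@12:L b3@14:L b1@16:L]
Beat 10 (L): throw ball2 h=3 -> lands@13:R; in-air after throw: [b5@11:R b4@12:L b2@13:R b3@14:L b1@16:L]
Beat 11 (R): throw ball5 h=7 -> lands@18:L; in-air after throw: [b4@12:L b2@13:R b3@14:L b1@16:L b5@18:L]
Ball 5: thrown@6 h=3 -> first land @9; rethrown@9 h=2 -> second land @11

Answer: 9 11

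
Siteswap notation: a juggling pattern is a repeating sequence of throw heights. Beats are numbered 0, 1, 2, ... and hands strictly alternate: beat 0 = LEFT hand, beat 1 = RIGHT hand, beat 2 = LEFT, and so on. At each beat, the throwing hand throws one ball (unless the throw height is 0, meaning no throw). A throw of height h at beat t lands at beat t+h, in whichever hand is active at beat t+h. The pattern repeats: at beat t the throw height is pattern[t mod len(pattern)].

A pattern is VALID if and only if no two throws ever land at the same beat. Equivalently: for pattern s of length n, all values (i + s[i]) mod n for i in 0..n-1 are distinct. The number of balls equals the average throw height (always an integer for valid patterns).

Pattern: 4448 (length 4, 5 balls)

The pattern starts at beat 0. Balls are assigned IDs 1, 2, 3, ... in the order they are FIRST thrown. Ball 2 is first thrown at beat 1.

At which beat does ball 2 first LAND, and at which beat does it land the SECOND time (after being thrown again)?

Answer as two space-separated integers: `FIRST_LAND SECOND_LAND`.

Beat 0 (L): throw ball1 h=4 -> lands@4:L; in-air after throw: [b1@4:L]
Beat 1 (R): throw ball2 h=4 -> lands@5:R; in-air after throw: [b1@4:L b2@5:R]
Beat 2 (L): throw ball3 h=4 -> lands@6:L; in-air after throw: [b1@4:L b2@5:R b3@6:L]
Beat 3 (R): throw ball4 h=8 -> lands@11:R; in-air after throw: [b1@4:L b2@5:R b3@6:L b4@11:R]
Beat 4 (L): throw ball1 h=4 -> lands@8:L; in-air after throw: [b2@5:R b3@6:L b1@8:L b4@11:R]
Beat 5 (R): throw ball2 h=4 -> lands@9:R; in-air after throw: [b3@6:L b1@8:L b2@9:R b4@11:R]
Beat 6 (L): throw ball3 h=4 -> lands@10:L; in-air after throw: [b1@8:L b2@9:R b3@10:L b4@11:R]
Beat 7 (R): throw ball5 h=8 -> lands@15:R; in-air after throw: [b1@8:L b2@9:R b3@10:L b4@11:R b5@15:R]
Beat 8 (L): throw ball1 h=4 -> lands@12:L; in-air after throw: [b2@9:R b3@10:L b4@11:R b1@12:L b5@15:R]
Beat 9 (R): throw ball2 h=4 -> lands@13:R; in-air after throw: [b3@10:L b4@11:R b1@12:L b2@13:R b5@15:R]
Ball 2: thrown@1 h=4 -> first land @5; rethrown@5 h=4 -> second land @9

Answer: 5 9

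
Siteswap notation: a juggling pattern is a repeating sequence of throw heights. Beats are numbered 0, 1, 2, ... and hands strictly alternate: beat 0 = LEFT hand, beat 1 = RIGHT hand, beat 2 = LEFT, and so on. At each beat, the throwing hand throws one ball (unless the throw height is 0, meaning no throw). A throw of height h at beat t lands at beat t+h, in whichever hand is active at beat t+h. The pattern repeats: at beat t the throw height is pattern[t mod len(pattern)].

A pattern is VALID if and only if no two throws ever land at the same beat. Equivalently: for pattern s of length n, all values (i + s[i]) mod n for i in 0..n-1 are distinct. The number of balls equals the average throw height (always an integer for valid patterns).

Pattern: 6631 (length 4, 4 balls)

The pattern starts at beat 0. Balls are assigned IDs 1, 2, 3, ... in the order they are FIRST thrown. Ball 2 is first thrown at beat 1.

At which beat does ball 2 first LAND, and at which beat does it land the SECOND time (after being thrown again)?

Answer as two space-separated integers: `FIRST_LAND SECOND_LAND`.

Answer: 7 8

Derivation:
Beat 0 (L): throw ball1 h=6 -> lands@6:L; in-air after throw: [b1@6:L]
Beat 1 (R): throw ball2 h=6 -> lands@7:R; in-air after throw: [b1@6:L b2@7:R]
Beat 2 (L): throw ball3 h=3 -> lands@5:R; in-air after throw: [b3@5:R b1@6:L b2@7:R]
Beat 3 (R): throw ball4 h=1 -> lands@4:L; in-air after throw: [b4@4:L b3@5:R b1@6:L b2@7:R]
Beat 4 (L): throw ball4 h=6 -> lands@10:L; in-air after throw: [b3@5:R b1@6:L b2@7:R b4@10:L]
Beat 5 (R): throw ball3 h=6 -> lands@11:R; in-air after throw: [b1@6:L b2@7:R b4@10:L b3@11:R]
Beat 6 (L): throw ball1 h=3 -> lands@9:R; in-air after throw: [b2@7:R b1@9:R b4@10:L b3@11:R]
Beat 7 (R): throw ball2 h=1 -> lands@8:L; in-air after throw: [b2@8:L b1@9:R b4@10:L b3@11:R]
Beat 8 (L): throw ball2 h=6 -> lands@14:L; in-air after throw: [b1@9:R b4@10:L b3@11:R b2@14:L]
Ball 2: thrown@1 h=6 -> first land @7; rethrown@7 h=1 -> second land @8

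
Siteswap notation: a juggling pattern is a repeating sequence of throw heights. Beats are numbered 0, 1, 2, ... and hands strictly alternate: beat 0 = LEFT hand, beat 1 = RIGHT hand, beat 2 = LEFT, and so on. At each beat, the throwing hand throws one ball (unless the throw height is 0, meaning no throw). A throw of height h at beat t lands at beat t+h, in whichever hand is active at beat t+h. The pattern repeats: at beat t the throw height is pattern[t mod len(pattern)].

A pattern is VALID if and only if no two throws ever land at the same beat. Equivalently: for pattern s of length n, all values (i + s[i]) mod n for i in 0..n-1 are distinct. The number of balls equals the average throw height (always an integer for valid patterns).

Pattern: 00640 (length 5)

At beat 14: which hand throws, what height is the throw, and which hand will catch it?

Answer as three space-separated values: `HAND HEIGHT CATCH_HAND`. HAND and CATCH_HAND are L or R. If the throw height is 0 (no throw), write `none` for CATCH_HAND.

Answer: L 0 none

Derivation:
Beat 14: 14 mod 2 = 0, so hand = L
Throw height = pattern[14 mod 5] = pattern[4] = 0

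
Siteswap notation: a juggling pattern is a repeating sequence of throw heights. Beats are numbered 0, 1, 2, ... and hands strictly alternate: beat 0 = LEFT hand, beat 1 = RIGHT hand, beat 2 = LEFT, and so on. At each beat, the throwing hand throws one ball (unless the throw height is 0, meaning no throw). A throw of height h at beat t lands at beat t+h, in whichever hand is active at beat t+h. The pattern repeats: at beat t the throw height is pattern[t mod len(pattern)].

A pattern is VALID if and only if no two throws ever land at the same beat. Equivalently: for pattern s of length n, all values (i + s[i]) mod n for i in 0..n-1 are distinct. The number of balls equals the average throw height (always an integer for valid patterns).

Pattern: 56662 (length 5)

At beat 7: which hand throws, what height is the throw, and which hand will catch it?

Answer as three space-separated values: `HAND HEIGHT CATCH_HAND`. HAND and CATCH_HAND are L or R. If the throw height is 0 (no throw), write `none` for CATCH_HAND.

Answer: R 6 R

Derivation:
Beat 7: 7 mod 2 = 1, so hand = R
Throw height = pattern[7 mod 5] = pattern[2] = 6
Lands at beat 7+6=13, 13 mod 2 = 1, so catch hand = R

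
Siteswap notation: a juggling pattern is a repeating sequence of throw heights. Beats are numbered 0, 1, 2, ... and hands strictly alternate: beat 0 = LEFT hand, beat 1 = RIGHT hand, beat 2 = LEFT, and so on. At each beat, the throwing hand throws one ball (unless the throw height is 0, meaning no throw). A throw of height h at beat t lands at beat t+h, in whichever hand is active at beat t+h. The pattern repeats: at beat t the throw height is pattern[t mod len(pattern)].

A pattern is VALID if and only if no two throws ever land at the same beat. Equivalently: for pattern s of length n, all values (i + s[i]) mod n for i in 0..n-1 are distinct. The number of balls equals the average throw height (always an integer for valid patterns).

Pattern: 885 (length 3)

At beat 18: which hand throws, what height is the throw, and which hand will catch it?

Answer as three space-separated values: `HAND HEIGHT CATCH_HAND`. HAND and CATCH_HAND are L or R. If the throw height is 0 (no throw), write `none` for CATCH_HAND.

Answer: L 8 L

Derivation:
Beat 18: 18 mod 2 = 0, so hand = L
Throw height = pattern[18 mod 3] = pattern[0] = 8
Lands at beat 18+8=26, 26 mod 2 = 0, so catch hand = L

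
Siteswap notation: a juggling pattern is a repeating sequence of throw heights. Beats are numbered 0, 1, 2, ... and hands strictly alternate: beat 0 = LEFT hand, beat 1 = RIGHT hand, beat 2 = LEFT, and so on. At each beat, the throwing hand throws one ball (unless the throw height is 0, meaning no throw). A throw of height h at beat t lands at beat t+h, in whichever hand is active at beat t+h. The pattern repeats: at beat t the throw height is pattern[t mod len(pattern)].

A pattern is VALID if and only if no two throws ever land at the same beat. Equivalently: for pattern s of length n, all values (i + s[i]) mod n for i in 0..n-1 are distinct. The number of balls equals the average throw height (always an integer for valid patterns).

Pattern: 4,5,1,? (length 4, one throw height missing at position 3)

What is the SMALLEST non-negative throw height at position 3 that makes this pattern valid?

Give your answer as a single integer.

i=0: (0 + 4) mod 4 = 0
i=1: (1 + 5) mod 4 = 2
i=2: (2 + 1) mod 4 = 3
i=3: s[i]=? (unknown)
Known residues: [0, 2, 3]; need a permutation of 0..3, so missing residue r = 1
Need (3 + s) mod 4 = 1; smallest s = (1 - 3) mod 4 = 2

Answer: 2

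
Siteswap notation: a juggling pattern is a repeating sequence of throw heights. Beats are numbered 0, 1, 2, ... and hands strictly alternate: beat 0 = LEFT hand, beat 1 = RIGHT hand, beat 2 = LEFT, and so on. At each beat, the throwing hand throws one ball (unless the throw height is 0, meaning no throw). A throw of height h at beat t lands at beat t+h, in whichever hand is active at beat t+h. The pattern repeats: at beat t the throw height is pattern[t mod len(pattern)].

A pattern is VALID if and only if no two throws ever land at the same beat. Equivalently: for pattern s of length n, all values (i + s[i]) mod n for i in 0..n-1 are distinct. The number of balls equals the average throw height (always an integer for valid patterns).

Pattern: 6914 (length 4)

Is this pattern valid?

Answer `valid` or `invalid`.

Answer: invalid

Derivation:
i=0: (i + s[i]) mod n = (0 + 6) mod 4 = 2
i=1: (i + s[i]) mod n = (1 + 9) mod 4 = 2
i=2: (i + s[i]) mod n = (2 + 1) mod 4 = 3
i=3: (i + s[i]) mod n = (3 + 4) mod 4 = 3
Residues: [2, 2, 3, 3], distinct: False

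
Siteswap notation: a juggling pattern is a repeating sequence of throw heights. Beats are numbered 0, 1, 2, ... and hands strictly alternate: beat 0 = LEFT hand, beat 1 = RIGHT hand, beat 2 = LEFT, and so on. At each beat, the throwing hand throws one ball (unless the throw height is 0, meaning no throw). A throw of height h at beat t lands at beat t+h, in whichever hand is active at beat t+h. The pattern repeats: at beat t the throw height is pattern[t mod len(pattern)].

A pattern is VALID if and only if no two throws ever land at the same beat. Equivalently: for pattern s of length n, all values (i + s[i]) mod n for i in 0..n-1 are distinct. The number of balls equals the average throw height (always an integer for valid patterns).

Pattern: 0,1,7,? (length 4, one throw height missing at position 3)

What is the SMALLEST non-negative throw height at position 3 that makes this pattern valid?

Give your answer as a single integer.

Answer: 0

Derivation:
i=0: (0 + 0) mod 4 = 0
i=1: (1 + 1) mod 4 = 2
i=2: (2 + 7) mod 4 = 1
i=3: s[i]=? (unknown)
Known residues: [0, 1, 2]; need a permutation of 0..3, so missing residue r = 3
Need (3 + s) mod 4 = 3; smallest s = (3 - 3) mod 4 = 0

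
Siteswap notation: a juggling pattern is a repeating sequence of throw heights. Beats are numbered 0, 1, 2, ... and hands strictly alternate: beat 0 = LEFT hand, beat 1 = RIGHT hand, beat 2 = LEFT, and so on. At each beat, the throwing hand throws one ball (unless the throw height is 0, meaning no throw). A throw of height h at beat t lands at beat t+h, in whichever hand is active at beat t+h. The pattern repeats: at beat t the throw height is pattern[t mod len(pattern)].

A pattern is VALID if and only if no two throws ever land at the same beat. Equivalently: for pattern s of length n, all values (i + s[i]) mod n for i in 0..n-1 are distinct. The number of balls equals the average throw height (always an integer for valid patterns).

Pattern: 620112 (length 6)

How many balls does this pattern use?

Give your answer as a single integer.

Answer: 2

Derivation:
Pattern = [6, 2, 0, 1, 1, 2], length n = 6
  position 0: throw height = 6, running sum = 6
  position 1: throw height = 2, running sum = 8
  position 2: throw height = 0, running sum = 8
  position 3: throw height = 1, running sum = 9
  position 4: throw height = 1, running sum = 10
  position 5: throw height = 2, running sum = 12
Total sum = 12; balls = sum / n = 12 / 6 = 2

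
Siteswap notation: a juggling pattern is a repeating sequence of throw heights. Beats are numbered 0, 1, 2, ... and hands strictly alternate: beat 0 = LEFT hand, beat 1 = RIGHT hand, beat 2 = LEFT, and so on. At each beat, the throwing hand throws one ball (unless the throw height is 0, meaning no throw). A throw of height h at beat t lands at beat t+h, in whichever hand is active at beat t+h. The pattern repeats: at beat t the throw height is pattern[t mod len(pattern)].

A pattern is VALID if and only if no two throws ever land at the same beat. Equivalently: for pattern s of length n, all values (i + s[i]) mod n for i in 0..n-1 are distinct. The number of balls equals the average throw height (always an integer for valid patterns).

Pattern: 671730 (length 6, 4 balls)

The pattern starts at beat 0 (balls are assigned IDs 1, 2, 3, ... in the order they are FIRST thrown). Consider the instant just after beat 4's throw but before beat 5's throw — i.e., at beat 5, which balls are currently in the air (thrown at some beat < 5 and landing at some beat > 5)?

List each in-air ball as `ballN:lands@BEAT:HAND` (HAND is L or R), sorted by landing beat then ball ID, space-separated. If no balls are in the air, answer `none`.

Beat 0 (L): throw ball1 h=6 -> lands@6:L; in-air after throw: [b1@6:L]
Beat 1 (R): throw ball2 h=7 -> lands@8:L; in-air after throw: [b1@6:L b2@8:L]
Beat 2 (L): throw ball3 h=1 -> lands@3:R; in-air after throw: [b3@3:R b1@6:L b2@8:L]
Beat 3 (R): throw ball3 h=7 -> lands@10:L; in-air after throw: [b1@6:L b2@8:L b3@10:L]
Beat 4 (L): throw ball4 h=3 -> lands@7:R; in-air after throw: [b1@6:L b4@7:R b2@8:L b3@10:L]

Answer: ball1:lands@6:L ball4:lands@7:R ball2:lands@8:L ball3:lands@10:L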